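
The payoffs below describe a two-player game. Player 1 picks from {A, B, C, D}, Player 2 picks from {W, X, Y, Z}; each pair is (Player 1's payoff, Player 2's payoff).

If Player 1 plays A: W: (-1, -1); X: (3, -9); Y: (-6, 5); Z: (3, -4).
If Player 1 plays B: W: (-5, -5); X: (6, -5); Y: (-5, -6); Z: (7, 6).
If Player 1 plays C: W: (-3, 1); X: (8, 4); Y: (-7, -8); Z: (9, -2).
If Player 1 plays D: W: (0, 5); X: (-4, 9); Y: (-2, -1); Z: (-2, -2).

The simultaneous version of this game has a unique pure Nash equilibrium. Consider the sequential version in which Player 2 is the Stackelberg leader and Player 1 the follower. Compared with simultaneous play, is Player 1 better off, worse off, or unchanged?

Work backward from Player 1's decision.
- W: BR = D, leader payoff 5.
- X: BR = C, leader payoff 4.
- Y: BR = D, leader payoff -1.
- Z: BR = C, leader payoff -2.
Among 5, 4, -1, -2, the best is 5 at W. Subgame-perfect outcome: (D, W) with payoffs (0, 5).
Now find the simultaneous Nash equilibrium.
Player 1's best replies: W→D; X→C; Y→D; Z→C.
Player 2's best replies: A→Y; B→Z; C→X; D→X.
The unique mutual best reply is (C, X), giving (8, 4).
Player 1 earns 0 sequentially versus 8 at the Nash outcome: worse off.

worse off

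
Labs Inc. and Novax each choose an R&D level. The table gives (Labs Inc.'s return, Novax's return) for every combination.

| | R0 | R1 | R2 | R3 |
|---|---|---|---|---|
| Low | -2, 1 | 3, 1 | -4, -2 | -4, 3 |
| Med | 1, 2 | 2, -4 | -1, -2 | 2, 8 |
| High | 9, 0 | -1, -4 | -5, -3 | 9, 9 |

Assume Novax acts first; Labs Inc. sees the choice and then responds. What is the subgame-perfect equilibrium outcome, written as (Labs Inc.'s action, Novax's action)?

(High, R3)

Backward induction with Novax moving first.
- R0: BR = High, leader payoff 0.
- R1: BR = Low, leader payoff 1.
- R2: BR = Med, leader payoff -2.
- R3: BR = High, leader payoff 9.
Maximizing over 0, 1, -2, 9, Novax chooses R3. Subgame-perfect outcome: (High, R3) with payoffs (9, 9).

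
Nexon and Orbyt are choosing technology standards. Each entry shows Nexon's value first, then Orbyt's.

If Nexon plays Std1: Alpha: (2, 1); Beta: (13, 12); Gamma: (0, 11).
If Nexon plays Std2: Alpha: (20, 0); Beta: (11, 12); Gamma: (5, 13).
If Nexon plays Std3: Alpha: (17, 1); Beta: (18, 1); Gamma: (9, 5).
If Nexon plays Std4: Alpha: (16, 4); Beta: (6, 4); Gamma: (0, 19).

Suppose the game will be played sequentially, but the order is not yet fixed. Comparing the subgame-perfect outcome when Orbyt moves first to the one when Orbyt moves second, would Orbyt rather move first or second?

second

If Nexon leads: Orbyt's best replies are Std1→Beta, Std2→Gamma, Std3→Gamma, Std4→Gamma; Nexon's induced payoffs 13, 5, 9, 0; outcome (Std1, Beta), payoffs (13, 12).
If Orbyt leads: Nexon's best replies are Alpha→Std2, Beta→Std3, Gamma→Std3; Orbyt's induced payoffs 0, 1, 5; outcome (Std3, Gamma), payoffs (9, 5).
Orbyt gets 5 moving first and 12 moving second, so Orbyt prefers to move second.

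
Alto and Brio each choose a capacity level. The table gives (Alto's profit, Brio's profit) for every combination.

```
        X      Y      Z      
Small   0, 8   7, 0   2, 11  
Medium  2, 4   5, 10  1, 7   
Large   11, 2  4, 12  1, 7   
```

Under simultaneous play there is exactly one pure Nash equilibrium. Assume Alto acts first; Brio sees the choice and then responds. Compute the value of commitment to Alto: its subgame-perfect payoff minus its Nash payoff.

3

Work backward from Brio's decision.
- Small → Brio plays Z (best of 8, 0, 11); Alto gets 2.
- Medium → Brio plays Y (best of 4, 10, 7); Alto gets 5.
- Large → Brio plays Y (best of 2, 12, 7); Alto gets 4.
Maximizing over 2, 5, 4, Alto chooses Medium. Subgame-perfect outcome: (Medium, Y) with payoffs (5, 10).
Now find the simultaneous Nash equilibrium.
Alto's best replies: X→Large; Y→Small; Z→Small.
Brio's best replies: Small→Z; Medium→Y; Large→Y.
The unique mutual best reply is (Small, Z), giving (2, 11).
Alto's commitment gain: 5 − 2 = 3.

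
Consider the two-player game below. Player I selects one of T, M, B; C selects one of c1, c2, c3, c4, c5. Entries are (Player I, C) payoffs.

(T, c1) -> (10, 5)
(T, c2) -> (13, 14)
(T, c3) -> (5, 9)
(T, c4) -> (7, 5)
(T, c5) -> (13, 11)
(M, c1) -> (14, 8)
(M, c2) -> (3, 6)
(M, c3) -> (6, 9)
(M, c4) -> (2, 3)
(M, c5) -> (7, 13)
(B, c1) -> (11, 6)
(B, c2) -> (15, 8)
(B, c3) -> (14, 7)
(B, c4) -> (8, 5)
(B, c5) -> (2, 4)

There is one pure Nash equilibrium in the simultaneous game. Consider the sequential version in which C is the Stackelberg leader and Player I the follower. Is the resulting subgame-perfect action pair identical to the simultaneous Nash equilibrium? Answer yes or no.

Player I best-responds to each possible C move:
- c1: BR = M, leader payoff 8.
- c2: BR = B, leader payoff 8.
- c3: BR = B, leader payoff 7.
- c4: BR = B, leader payoff 5.
- c5: BR = T, leader payoff 11.
Maximizing over 8, 8, 7, 5, 11, C chooses c5. Subgame-perfect outcome: (T, c5) with payoffs (13, 11).
For the simultaneous game, intersect best replies.
Player I's best replies: c1→M; c2→B; c3→B; c4→B; c5→T.
C's best replies: T→c2; M→c5; B→c2.
The unique mutual best reply is (B, c2), giving (15, 8).
Sequential outcome (T, c5) differs from the Nash profile (B, c2).

no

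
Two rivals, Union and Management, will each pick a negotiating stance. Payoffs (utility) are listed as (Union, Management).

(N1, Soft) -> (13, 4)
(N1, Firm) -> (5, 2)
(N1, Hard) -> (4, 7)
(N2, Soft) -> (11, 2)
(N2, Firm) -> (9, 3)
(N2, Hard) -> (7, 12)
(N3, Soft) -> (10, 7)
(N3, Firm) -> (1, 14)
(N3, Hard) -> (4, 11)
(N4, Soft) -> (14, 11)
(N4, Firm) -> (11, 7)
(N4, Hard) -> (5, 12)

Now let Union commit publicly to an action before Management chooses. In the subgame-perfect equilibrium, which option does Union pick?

N2

Work backward from Management's decision.
- N1 → Management plays Hard (best of 4, 2, 7); Union gets 4.
- N2 → Management plays Hard (best of 2, 3, 12); Union gets 7.
- N3 → Management plays Firm (best of 7, 14, 11); Union gets 1.
- N4 → Management plays Hard (best of 11, 7, 12); Union gets 5.
Union's induced payoffs are 4, 7, 1, 5, so Union commits to N2. Subgame-perfect outcome: (N2, Hard) with payoffs (7, 12).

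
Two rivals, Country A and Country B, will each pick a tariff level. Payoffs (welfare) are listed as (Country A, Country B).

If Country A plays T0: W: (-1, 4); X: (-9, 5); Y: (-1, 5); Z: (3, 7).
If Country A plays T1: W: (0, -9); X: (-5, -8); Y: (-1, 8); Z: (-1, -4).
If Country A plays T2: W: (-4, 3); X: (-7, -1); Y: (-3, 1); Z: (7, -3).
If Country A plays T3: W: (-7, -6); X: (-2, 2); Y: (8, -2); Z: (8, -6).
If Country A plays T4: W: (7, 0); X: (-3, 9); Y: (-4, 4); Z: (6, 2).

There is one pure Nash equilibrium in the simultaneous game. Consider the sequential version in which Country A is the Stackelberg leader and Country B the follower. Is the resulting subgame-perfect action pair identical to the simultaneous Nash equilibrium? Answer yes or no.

no

Country B best-responds to each possible Country A move:
- T0 → Country B plays Z (best of 4, 5, 5, 7); Country A gets 3.
- T1 → Country B plays Y (best of -9, -8, 8, -4); Country A gets -1.
- T2 → Country B plays W (best of 3, -1, 1, -3); Country A gets -4.
- T3 → Country B plays X (best of -6, 2, -2, -6); Country A gets -2.
- T4 → Country B plays X (best of 0, 9, 4, 2); Country A gets -3.
Among 3, -1, -4, -2, -3, the best is 3 at T0. Subgame-perfect outcome: (T0, Z) with payoffs (3, 7).
Now find the simultaneous Nash equilibrium.
Country A's best replies: W→T4; X→T3; Y→T3; Z→T3.
Country B's best replies: T0→Z; T1→Y; T2→W; T3→X; T4→X.
The unique mutual best reply is (T3, X), giving (-2, 2).
Sequential outcome (T0, Z) differs from the Nash profile (T3, X).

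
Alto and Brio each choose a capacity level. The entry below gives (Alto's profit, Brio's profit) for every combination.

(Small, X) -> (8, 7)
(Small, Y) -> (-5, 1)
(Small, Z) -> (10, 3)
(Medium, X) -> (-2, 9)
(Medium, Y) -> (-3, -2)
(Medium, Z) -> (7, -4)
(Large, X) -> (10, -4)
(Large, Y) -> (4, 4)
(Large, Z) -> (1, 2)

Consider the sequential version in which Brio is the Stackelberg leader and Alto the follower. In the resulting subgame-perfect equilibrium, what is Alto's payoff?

Alto best-responds to each possible Brio move:
- X: BR = Large, leader payoff -4.
- Y: BR = Large, leader payoff 4.
- Z: BR = Small, leader payoff 3.
Among -4, 4, 3, the best is 4 at Y. Subgame-perfect outcome: (Large, Y) with payoffs (4, 4).

4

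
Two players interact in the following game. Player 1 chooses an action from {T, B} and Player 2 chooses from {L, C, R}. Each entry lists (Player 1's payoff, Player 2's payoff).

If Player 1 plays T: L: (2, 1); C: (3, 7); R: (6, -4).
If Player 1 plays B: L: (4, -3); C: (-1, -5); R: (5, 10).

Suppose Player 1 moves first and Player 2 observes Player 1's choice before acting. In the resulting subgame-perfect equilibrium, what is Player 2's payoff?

Work backward from Player 2's decision.
- T: BR = C, leader payoff 3.
- B: BR = R, leader payoff 5.
Among 3, 5, the best is 5 at B. Subgame-perfect outcome: (B, R) with payoffs (5, 10).

10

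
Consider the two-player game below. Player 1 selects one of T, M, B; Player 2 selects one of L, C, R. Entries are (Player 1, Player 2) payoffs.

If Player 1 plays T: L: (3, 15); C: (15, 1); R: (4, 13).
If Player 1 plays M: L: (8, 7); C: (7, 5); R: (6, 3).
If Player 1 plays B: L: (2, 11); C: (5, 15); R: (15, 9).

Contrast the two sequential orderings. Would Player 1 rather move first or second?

If Player 1 leads: Player 2's best replies are T→L, M→L, B→C; Player 1's induced payoffs 3, 8, 5; outcome (M, L), payoffs (8, 7).
If Player 2 leads: Player 1's best replies are L→M, C→T, R→B; Player 2's induced payoffs 7, 1, 9; outcome (B, R), payoffs (15, 9).
Player 1 gets 8 moving first and 15 moving second, so Player 1 prefers to move second.

second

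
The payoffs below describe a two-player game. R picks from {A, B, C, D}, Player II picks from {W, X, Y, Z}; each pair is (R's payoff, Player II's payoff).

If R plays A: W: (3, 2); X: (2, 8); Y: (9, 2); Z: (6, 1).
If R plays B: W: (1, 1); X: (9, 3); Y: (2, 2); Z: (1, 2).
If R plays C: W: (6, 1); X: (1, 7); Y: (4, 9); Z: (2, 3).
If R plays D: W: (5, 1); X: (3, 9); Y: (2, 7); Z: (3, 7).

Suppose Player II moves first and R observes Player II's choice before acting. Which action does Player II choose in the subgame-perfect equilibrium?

Work backward from R's decision.
- W → R plays C (best of 3, 1, 6, 5); Player II gets 1.
- X → R plays B (best of 2, 9, 1, 3); Player II gets 3.
- Y → R plays A (best of 9, 2, 4, 2); Player II gets 2.
- Z → R plays A (best of 6, 1, 2, 3); Player II gets 1.
Maximizing over 1, 3, 2, 1, Player II chooses X. Subgame-perfect outcome: (B, X) with payoffs (9, 3).

X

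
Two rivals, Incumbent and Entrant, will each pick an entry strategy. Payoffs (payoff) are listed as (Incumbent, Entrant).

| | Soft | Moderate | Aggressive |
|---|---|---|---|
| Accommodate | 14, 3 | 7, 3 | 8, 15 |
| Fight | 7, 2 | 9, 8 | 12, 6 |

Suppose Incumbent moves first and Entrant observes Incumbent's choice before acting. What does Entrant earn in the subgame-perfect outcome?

8

Solve by backward induction (Incumbent leads).
- Accommodate: BR = Aggressive, leader payoff 8.
- Fight: BR = Moderate, leader payoff 9.
Among 8, 9, the best is 9 at Fight. Subgame-perfect outcome: (Fight, Moderate) with payoffs (9, 8).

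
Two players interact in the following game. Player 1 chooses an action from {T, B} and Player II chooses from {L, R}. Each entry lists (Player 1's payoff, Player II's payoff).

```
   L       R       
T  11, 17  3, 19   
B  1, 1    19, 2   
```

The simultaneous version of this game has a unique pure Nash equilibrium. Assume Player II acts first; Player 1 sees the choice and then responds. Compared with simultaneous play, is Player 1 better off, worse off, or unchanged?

worse off

Work backward from Player 1's decision.
- L: BR = T, leader payoff 17.
- R: BR = B, leader payoff 2.
Among 17, 2, the best is 17 at L. Subgame-perfect outcome: (T, L) with payoffs (11, 17).
For the simultaneous game, intersect best replies.
Player 1's best replies: L→T; R→B.
Player II's best replies: T→R; B→R.
Only (B, R) has each player best-responding; Nash payoffs (19, 2).
Player 1 earns 11 sequentially versus 19 at the Nash outcome: worse off.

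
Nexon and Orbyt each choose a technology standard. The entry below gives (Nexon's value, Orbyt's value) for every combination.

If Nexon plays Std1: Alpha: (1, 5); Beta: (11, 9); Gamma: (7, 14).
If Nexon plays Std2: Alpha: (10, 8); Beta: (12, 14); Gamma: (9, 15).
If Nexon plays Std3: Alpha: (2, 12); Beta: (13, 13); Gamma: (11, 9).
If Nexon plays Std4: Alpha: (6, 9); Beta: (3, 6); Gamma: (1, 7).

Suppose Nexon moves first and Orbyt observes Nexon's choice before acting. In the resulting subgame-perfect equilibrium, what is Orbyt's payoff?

Backward induction with Nexon moving first.
- Std1: BR = Gamma, leader payoff 7.
- Std2: BR = Gamma, leader payoff 9.
- Std3: BR = Beta, leader payoff 13.
- Std4: BR = Alpha, leader payoff 6.
Among 7, 9, 13, 6, the best is 13 at Std3. Subgame-perfect outcome: (Std3, Beta) with payoffs (13, 13).

13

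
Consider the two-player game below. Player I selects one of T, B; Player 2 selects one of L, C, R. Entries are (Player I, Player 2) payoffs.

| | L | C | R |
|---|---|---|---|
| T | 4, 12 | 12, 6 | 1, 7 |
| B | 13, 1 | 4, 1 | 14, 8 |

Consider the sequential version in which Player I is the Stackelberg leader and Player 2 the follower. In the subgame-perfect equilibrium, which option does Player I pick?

B

Solve by backward induction (Player I leads).
- T: BR = L, leader payoff 4.
- B: BR = R, leader payoff 14.
Player I's induced payoffs are 4, 14, so Player I commits to B. Subgame-perfect outcome: (B, R) with payoffs (14, 8).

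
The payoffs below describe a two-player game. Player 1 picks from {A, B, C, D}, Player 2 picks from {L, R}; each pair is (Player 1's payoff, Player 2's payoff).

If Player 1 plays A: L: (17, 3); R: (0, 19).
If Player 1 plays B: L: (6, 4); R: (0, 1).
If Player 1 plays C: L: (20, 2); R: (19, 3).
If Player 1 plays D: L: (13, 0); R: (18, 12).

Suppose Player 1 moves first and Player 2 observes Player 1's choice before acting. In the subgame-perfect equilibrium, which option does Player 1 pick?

C

Solve by backward induction (Player 1 leads).
- A: Player 2 compares 3, 19 and picks R; Player 1 would get 0.
- B: Player 2 compares 4, 1 and picks L; Player 1 would get 6.
- C: Player 2 compares 2, 3 and picks R; Player 1 would get 19.
- D: Player 2 compares 0, 12 and picks R; Player 1 would get 18.
Player 1's induced payoffs are 0, 6, 19, 18, so Player 1 commits to C. Subgame-perfect outcome: (C, R) with payoffs (19, 3).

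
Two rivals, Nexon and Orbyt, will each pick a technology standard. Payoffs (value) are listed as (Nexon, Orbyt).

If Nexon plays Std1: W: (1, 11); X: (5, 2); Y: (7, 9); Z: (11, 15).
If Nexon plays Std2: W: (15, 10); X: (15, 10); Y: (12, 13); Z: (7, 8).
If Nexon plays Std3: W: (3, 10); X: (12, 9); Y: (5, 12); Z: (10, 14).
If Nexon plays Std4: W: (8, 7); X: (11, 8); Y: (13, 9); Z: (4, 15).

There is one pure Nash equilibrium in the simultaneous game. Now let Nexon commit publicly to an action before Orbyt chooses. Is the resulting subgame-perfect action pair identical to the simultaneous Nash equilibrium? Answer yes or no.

no

Work backward from Orbyt's decision.
- Std1 → Orbyt plays Z (best of 11, 2, 9, 15); Nexon gets 11.
- Std2 → Orbyt plays Y (best of 10, 10, 13, 8); Nexon gets 12.
- Std3 → Orbyt plays Z (best of 10, 9, 12, 14); Nexon gets 10.
- Std4 → Orbyt plays Z (best of 7, 8, 9, 15); Nexon gets 4.
Nexon's induced payoffs are 11, 12, 10, 4, so Nexon commits to Std2. Subgame-perfect outcome: (Std2, Y) with payoffs (12, 13).
For the simultaneous game, intersect best replies.
Nexon's best replies: W→Std2; X→Std2; Y→Std4; Z→Std1.
Orbyt's best replies: Std1→Z; Std2→Y; Std3→Z; Std4→Z.
The unique mutual best reply is (Std1, Z), giving (11, 15).
Sequential outcome (Std2, Y) differs from the Nash profile (Std1, Z).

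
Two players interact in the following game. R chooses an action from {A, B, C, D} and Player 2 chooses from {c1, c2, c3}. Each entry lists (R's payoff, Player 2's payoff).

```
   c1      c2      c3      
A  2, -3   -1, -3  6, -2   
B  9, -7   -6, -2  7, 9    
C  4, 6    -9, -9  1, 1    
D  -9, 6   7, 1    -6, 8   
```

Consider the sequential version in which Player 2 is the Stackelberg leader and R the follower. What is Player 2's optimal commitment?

c3

Solve by backward induction (Player 2 leads).
- c1 → R plays B (best of 2, 9, 4, -9); Player 2 gets -7.
- c2 → R plays D (best of -1, -6, -9, 7); Player 2 gets 1.
- c3 → R plays B (best of 6, 7, 1, -6); Player 2 gets 9.
Maximizing over -7, 1, 9, Player 2 chooses c3. Subgame-perfect outcome: (B, c3) with payoffs (7, 9).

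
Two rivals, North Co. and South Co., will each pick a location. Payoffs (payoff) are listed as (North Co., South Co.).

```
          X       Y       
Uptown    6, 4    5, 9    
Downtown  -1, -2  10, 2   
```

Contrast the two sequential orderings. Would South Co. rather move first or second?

first

If North Co. leads: South Co.'s best replies are Uptown→Y, Downtown→Y; North Co.'s induced payoffs 5, 10; outcome (Downtown, Y), payoffs (10, 2).
If South Co. leads: North Co.'s best replies are X→Uptown, Y→Downtown; South Co.'s induced payoffs 4, 2; outcome (Uptown, X), payoffs (6, 4).
South Co. gets 4 moving first and 2 moving second, so South Co. prefers to move first.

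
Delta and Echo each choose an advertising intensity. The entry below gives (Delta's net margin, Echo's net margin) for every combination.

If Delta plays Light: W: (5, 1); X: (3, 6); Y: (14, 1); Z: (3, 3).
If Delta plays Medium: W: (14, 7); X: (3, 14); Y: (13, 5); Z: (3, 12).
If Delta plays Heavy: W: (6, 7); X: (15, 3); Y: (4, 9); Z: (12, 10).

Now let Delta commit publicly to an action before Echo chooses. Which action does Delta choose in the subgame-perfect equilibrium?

Backward induction with Delta moving first.
- Light: Echo compares 1, 6, 1, 3 and picks X; Delta would get 3.
- Medium: Echo compares 7, 14, 5, 12 and picks X; Delta would get 3.
- Heavy: Echo compares 7, 3, 9, 10 and picks Z; Delta would get 12.
Delta's induced payoffs are 3, 3, 12, so Delta commits to Heavy. Subgame-perfect outcome: (Heavy, Z) with payoffs (12, 10).

Heavy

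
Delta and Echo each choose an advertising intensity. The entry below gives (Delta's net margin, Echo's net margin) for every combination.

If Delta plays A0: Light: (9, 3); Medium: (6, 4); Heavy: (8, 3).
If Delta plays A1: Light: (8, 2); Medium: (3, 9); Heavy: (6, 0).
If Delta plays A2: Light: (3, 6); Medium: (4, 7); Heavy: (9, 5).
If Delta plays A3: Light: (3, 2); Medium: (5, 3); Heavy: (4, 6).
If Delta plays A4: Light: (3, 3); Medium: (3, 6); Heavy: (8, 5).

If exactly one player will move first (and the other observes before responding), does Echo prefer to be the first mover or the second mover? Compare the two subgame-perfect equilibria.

first

If Delta leads: Echo's best replies are A0→Medium, A1→Medium, A2→Medium, A3→Heavy, A4→Medium; Delta's induced payoffs 6, 3, 4, 4, 3; outcome (A0, Medium), payoffs (6, 4).
If Echo leads: Delta's best replies are Light→A0, Medium→A0, Heavy→A2; Echo's induced payoffs 3, 4, 5; outcome (A2, Heavy), payoffs (9, 5).
Echo gets 5 moving first and 4 moving second, so Echo prefers to move first.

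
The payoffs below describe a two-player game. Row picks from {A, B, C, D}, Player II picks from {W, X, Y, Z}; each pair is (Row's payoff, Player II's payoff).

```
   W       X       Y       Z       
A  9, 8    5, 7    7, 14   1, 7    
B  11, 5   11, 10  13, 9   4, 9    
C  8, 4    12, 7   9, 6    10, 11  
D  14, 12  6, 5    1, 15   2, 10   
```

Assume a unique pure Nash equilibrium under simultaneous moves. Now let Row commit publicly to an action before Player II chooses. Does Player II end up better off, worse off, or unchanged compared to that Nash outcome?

worse off

Solve by backward induction (Row leads).
- A → Player II plays Y (best of 8, 7, 14, 7); Row gets 7.
- B → Player II plays X (best of 5, 10, 9, 9); Row gets 11.
- C → Player II plays Z (best of 4, 7, 6, 11); Row gets 10.
- D → Player II plays Y (best of 12, 5, 15, 10); Row gets 1.
Row's induced payoffs are 7, 11, 10, 1, so Row commits to B. Subgame-perfect outcome: (B, X) with payoffs (11, 10).
For the simultaneous game, intersect best replies.
Row's best replies: W→D; X→C; Y→B; Z→C.
Player II's best replies: A→Y; B→X; C→Z; D→Y.
The unique mutual best reply is (C, Z), giving (10, 11).
Player II earns 10 sequentially versus 11 at the Nash outcome: worse off.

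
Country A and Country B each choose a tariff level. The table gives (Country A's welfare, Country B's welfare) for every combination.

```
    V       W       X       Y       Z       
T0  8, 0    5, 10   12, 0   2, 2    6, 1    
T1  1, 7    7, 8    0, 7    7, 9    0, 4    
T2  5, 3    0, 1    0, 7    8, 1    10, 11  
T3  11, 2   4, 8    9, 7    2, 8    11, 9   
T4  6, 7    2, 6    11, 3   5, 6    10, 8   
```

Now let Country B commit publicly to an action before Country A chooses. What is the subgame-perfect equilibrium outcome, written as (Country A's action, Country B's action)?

Solve by backward induction (Country B leads).
- V: Country A compares 8, 1, 5, 11, 6 and picks T3; Country B would get 2.
- W: Country A compares 5, 7, 0, 4, 2 and picks T1; Country B would get 8.
- X: Country A compares 12, 0, 0, 9, 11 and picks T0; Country B would get 0.
- Y: Country A compares 2, 7, 8, 2, 5 and picks T2; Country B would get 1.
- Z: Country A compares 6, 0, 10, 11, 10 and picks T3; Country B would get 9.
Country B's induced payoffs are 2, 8, 0, 1, 9, so Country B commits to Z. Subgame-perfect outcome: (T3, Z) with payoffs (11, 9).

(T3, Z)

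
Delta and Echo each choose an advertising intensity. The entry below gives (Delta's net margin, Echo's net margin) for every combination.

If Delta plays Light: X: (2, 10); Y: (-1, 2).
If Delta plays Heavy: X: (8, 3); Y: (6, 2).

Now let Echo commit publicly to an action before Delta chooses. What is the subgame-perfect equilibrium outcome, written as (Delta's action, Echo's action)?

(Heavy, X)

Solve by backward induction (Echo leads).
- X: Delta compares 2, 8 and picks Heavy; Echo would get 3.
- Y: Delta compares -1, 6 and picks Heavy; Echo would get 2.
Maximizing over 3, 2, Echo chooses X. Subgame-perfect outcome: (Heavy, X) with payoffs (8, 3).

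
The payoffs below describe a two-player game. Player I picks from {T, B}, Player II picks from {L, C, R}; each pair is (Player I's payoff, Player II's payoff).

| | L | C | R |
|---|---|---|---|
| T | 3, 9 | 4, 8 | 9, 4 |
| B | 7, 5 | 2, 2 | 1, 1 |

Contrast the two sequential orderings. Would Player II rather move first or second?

first

If Player I leads: Player II's best replies are T→L, B→L; Player I's induced payoffs 3, 7; outcome (B, L), payoffs (7, 5).
If Player II leads: Player I's best replies are L→B, C→T, R→T; Player II's induced payoffs 5, 8, 4; outcome (T, C), payoffs (4, 8).
Player II gets 8 moving first and 5 moving second, so Player II prefers to move first.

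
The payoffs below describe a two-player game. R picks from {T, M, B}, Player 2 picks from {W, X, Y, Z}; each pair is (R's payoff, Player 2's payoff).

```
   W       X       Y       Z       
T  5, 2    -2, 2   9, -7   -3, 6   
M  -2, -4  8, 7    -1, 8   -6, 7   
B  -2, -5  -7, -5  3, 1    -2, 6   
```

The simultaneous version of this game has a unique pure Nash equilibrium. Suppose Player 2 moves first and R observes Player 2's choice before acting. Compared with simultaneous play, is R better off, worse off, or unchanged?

better off

R best-responds to each possible Player 2 move:
- W: BR = T, leader payoff 2.
- X: BR = M, leader payoff 7.
- Y: BR = T, leader payoff -7.
- Z: BR = B, leader payoff 6.
Player 2's induced payoffs are 2, 7, -7, 6, so Player 2 commits to X. Subgame-perfect outcome: (M, X) with payoffs (8, 7).
Now find the simultaneous Nash equilibrium.
R's best replies: W→T; X→M; Y→T; Z→B.
Player 2's best replies: T→Z; M→Y; B→Z.
Only (B, Z) has each player best-responding; Nash payoffs (-2, 6).
R earns 8 sequentially versus -2 at the Nash outcome: better off.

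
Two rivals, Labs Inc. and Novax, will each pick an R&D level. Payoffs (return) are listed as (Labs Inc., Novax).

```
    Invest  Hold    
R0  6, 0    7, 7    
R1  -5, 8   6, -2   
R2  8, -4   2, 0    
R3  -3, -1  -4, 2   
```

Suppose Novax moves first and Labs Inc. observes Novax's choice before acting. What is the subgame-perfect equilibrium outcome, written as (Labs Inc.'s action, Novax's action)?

Labs Inc. best-responds to each possible Novax move:
- Invest → Labs Inc. plays R2 (best of 6, -5, 8, -3); Novax gets -4.
- Hold → Labs Inc. plays R0 (best of 7, 6, 2, -4); Novax gets 7.
Maximizing over -4, 7, Novax chooses Hold. Subgame-perfect outcome: (R0, Hold) with payoffs (7, 7).

(R0, Hold)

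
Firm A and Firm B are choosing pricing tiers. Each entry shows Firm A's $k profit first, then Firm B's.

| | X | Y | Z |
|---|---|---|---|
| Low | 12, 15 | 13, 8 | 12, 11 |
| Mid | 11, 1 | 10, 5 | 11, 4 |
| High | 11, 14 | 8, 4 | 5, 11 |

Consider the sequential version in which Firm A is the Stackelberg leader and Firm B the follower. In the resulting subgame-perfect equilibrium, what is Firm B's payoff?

15

Solve by backward induction (Firm A leads).
- Low: BR = X, leader payoff 12.
- Mid: BR = Y, leader payoff 10.
- High: BR = X, leader payoff 11.
Among 12, 10, 11, the best is 12 at Low. Subgame-perfect outcome: (Low, X) with payoffs (12, 15).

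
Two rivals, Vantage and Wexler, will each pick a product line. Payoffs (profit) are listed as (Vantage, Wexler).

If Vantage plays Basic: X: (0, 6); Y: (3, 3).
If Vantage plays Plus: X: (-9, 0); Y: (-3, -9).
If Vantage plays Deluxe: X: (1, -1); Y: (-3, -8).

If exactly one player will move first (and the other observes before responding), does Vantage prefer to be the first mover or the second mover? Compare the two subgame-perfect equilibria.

second

If Vantage leads: Wexler's best replies are Basic→X, Plus→X, Deluxe→X; Vantage's induced payoffs 0, -9, 1; outcome (Deluxe, X), payoffs (1, -1).
If Wexler leads: Vantage's best replies are X→Deluxe, Y→Basic; Wexler's induced payoffs -1, 3; outcome (Basic, Y), payoffs (3, 3).
Vantage gets 1 moving first and 3 moving second, so Vantage prefers to move second.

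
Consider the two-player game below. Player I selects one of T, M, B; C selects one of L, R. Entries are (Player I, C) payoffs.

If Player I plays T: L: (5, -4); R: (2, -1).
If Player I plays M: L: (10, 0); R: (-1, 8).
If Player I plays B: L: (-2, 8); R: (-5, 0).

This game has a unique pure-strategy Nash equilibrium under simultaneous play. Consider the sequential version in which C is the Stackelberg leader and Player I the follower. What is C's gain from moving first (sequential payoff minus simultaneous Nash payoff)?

1

Solve by backward induction (C leads).
- L: BR = M, leader payoff 0.
- R: BR = T, leader payoff -1.
C's induced payoffs are 0, -1, so C commits to L. Subgame-perfect outcome: (M, L) with payoffs (10, 0).
For the simultaneous game, intersect best replies.
Player I's best replies: L→M; R→T.
C's best replies: T→R; M→R; B→L.
The unique mutual best reply is (T, R), giving (2, -1).
C's commitment gain: 0 − -1 = 1.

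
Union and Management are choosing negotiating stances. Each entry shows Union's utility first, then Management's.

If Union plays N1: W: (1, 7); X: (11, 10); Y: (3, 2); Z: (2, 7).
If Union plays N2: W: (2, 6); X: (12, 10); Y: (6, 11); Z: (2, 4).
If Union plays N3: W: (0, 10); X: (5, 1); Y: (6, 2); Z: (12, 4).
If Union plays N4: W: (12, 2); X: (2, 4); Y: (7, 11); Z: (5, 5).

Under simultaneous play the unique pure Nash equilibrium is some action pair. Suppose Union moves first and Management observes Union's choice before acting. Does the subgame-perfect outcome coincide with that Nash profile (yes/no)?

Backward induction with Union moving first.
- N1 → Management plays X (best of 7, 10, 2, 7); Union gets 11.
- N2 → Management plays Y (best of 6, 10, 11, 4); Union gets 6.
- N3 → Management plays W (best of 10, 1, 2, 4); Union gets 0.
- N4 → Management plays Y (best of 2, 4, 11, 5); Union gets 7.
Maximizing over 11, 6, 0, 7, Union chooses N1. Subgame-perfect outcome: (N1, X) with payoffs (11, 10).
For the simultaneous game, intersect best replies.
Union's best replies: W→N4; X→N2; Y→N4; Z→N3.
Management's best replies: N1→X; N2→Y; N3→W; N4→Y.
Only (N4, Y) has each player best-responding; Nash payoffs (7, 11).
Sequential outcome (N1, X) differs from the Nash profile (N4, Y).

no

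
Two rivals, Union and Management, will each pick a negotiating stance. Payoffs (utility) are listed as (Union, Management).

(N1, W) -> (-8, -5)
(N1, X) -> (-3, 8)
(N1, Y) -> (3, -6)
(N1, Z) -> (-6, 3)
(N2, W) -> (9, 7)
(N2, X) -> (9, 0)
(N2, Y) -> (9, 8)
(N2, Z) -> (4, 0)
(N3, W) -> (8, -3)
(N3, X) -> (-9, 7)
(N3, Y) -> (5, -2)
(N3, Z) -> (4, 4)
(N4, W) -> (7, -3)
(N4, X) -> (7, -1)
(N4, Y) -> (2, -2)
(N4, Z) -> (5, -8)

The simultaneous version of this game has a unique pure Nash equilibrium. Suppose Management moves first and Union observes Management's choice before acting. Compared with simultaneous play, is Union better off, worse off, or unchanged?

unchanged

Work backward from Union's decision.
- W: Union compares -8, 9, 8, 7 and picks N2; Management would get 7.
- X: Union compares -3, 9, -9, 7 and picks N2; Management would get 0.
- Y: Union compares 3, 9, 5, 2 and picks N2; Management would get 8.
- Z: Union compares -6, 4, 4, 5 and picks N4; Management would get -8.
Management's induced payoffs are 7, 0, 8, -8, so Management commits to Y. Subgame-perfect outcome: (N2, Y) with payoffs (9, 8).
Now find the simultaneous Nash equilibrium.
Union's best replies: W→N2; X→N2; Y→N2; Z→N4.
Management's best replies: N1→X; N2→Y; N3→X; N4→X.
Only (N2, Y) has each player best-responding; Nash payoffs (9, 8).
Union earns 9 sequentially versus 9 at the Nash outcome: unchanged.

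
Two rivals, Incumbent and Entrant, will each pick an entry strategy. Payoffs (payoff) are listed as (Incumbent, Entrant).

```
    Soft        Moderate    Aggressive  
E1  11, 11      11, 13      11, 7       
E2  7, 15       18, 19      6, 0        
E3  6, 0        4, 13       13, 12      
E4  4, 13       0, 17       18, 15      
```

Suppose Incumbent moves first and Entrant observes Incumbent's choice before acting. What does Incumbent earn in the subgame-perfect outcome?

18

Work backward from Entrant's decision.
- E1: BR = Moderate, leader payoff 11.
- E2: BR = Moderate, leader payoff 18.
- E3: BR = Moderate, leader payoff 4.
- E4: BR = Moderate, leader payoff 0.
Among 11, 18, 4, 0, the best is 18 at E2. Subgame-perfect outcome: (E2, Moderate) with payoffs (18, 19).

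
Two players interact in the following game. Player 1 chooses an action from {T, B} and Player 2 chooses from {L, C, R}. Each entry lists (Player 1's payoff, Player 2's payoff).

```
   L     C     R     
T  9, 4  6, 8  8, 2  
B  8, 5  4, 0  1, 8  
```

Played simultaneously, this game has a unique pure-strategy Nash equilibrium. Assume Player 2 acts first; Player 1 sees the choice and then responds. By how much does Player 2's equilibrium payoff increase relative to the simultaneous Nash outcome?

Solve by backward induction (Player 2 leads).
- L → Player 1 plays T (best of 9, 8); Player 2 gets 4.
- C → Player 1 plays T (best of 6, 4); Player 2 gets 8.
- R → Player 1 plays T (best of 8, 1); Player 2 gets 2.
Among 4, 8, 2, the best is 8 at C. Subgame-perfect outcome: (T, C) with payoffs (6, 8).
For the simultaneous game, intersect best replies.
Player 1's best replies: L→T; C→T; R→T.
Player 2's best replies: T→C; B→R.
The unique mutual best reply is (T, C), giving (6, 8).
Player 2's commitment gain: 8 − 8 = 0.

0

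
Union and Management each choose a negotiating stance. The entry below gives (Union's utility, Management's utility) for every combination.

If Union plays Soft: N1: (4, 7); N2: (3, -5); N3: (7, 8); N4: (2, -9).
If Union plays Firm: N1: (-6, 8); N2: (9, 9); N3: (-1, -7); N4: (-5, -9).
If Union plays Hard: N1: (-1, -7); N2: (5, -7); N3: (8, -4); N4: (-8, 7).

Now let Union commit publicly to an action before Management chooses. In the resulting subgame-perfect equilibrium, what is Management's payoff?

Work backward from Management's decision.
- Soft → Management plays N3 (best of 7, -5, 8, -9); Union gets 7.
- Firm → Management plays N2 (best of 8, 9, -7, -9); Union gets 9.
- Hard → Management plays N4 (best of -7, -7, -4, 7); Union gets -8.
Maximizing over 7, 9, -8, Union chooses Firm. Subgame-perfect outcome: (Firm, N2) with payoffs (9, 9).

9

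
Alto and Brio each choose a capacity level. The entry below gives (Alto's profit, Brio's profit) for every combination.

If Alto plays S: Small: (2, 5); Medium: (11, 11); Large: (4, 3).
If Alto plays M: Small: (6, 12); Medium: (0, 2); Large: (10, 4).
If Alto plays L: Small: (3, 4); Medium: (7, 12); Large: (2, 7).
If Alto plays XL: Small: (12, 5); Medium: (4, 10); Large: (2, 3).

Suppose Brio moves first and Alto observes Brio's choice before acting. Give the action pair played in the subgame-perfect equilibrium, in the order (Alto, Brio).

(S, Medium)

Work backward from Alto's decision.
- Small: BR = XL, leader payoff 5.
- Medium: BR = S, leader payoff 11.
- Large: BR = M, leader payoff 4.
Brio's induced payoffs are 5, 11, 4, so Brio commits to Medium. Subgame-perfect outcome: (S, Medium) with payoffs (11, 11).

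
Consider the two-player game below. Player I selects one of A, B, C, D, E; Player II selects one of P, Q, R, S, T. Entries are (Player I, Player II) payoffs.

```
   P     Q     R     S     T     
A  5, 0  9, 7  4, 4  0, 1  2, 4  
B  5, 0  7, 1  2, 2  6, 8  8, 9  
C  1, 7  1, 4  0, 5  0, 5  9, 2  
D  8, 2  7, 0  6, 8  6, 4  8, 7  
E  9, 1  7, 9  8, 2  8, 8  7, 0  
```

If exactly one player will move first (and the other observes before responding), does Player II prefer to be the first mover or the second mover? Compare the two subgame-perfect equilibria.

If Player I leads: Player II's best replies are A→Q, B→T, C→P, D→R, E→Q; Player I's induced payoffs 9, 8, 1, 6, 7; outcome (A, Q), payoffs (9, 7).
If Player II leads: Player I's best replies are P→E, Q→A, R→E, S→E, T→C; Player II's induced payoffs 1, 7, 2, 8, 2; outcome (E, S), payoffs (8, 8).
Player II gets 8 moving first and 7 moving second, so Player II prefers to move first.

first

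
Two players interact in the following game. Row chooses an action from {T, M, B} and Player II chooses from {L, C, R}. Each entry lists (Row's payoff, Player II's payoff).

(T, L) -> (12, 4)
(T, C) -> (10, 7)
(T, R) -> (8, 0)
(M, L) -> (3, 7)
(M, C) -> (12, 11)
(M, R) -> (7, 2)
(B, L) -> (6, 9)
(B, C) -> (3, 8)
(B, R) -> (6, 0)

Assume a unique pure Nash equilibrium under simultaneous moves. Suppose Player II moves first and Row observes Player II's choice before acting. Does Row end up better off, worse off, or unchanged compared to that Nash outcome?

unchanged

Row best-responds to each possible Player II move:
- L: BR = T, leader payoff 4.
- C: BR = M, leader payoff 11.
- R: BR = T, leader payoff 0.
Maximizing over 4, 11, 0, Player II chooses C. Subgame-perfect outcome: (M, C) with payoffs (12, 11).
Now find the simultaneous Nash equilibrium.
Row's best replies: L→T; C→M; R→T.
Player II's best replies: T→C; M→C; B→L.
Only (M, C) has each player best-responding; Nash payoffs (12, 11).
Row earns 12 sequentially versus 12 at the Nash outcome: unchanged.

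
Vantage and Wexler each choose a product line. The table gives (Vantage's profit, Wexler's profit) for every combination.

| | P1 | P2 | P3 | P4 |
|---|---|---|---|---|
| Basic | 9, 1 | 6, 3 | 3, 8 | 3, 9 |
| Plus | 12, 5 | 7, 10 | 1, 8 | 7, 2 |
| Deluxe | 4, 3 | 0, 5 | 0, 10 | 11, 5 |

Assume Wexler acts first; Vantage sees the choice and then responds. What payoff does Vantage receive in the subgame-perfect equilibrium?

7

Vantage best-responds to each possible Wexler move:
- P1: Vantage compares 9, 12, 4 and picks Plus; Wexler would get 5.
- P2: Vantage compares 6, 7, 0 and picks Plus; Wexler would get 10.
- P3: Vantage compares 3, 1, 0 and picks Basic; Wexler would get 8.
- P4: Vantage compares 3, 7, 11 and picks Deluxe; Wexler would get 5.
Maximizing over 5, 10, 8, 5, Wexler chooses P2. Subgame-perfect outcome: (Plus, P2) with payoffs (7, 10).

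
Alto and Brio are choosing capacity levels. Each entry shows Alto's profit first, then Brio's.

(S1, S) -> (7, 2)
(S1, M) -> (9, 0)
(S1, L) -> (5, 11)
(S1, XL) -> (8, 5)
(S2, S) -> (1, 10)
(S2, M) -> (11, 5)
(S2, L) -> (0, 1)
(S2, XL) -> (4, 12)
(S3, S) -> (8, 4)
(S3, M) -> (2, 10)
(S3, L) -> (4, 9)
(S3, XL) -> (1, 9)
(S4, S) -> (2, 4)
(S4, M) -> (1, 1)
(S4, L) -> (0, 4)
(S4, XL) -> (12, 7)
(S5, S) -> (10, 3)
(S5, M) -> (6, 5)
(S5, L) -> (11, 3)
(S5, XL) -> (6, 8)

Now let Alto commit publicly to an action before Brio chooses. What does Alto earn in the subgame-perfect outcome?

Backward induction with Alto moving first.
- S1: Brio compares 2, 0, 11, 5 and picks L; Alto would get 5.
- S2: Brio compares 10, 5, 1, 12 and picks XL; Alto would get 4.
- S3: Brio compares 4, 10, 9, 9 and picks M; Alto would get 2.
- S4: Brio compares 4, 1, 4, 7 and picks XL; Alto would get 12.
- S5: Brio compares 3, 5, 3, 8 and picks XL; Alto would get 6.
Alto's induced payoffs are 5, 4, 2, 12, 6, so Alto commits to S4. Subgame-perfect outcome: (S4, XL) with payoffs (12, 7).

12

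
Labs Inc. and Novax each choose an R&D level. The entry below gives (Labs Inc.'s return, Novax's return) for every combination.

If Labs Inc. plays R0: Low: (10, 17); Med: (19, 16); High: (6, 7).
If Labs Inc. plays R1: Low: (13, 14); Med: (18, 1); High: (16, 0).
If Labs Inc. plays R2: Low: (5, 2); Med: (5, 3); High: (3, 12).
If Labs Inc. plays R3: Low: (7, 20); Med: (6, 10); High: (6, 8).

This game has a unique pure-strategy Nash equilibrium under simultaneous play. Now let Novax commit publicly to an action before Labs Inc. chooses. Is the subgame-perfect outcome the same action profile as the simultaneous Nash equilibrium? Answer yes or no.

Labs Inc. best-responds to each possible Novax move:
- Low: Labs Inc. compares 10, 13, 5, 7 and picks R1; Novax would get 14.
- Med: Labs Inc. compares 19, 18, 5, 6 and picks R0; Novax would get 16.
- High: Labs Inc. compares 6, 16, 3, 6 and picks R1; Novax would get 0.
Among 14, 16, 0, the best is 16 at Med. Subgame-perfect outcome: (R0, Med) with payoffs (19, 16).
Under simultaneous play:
Labs Inc.'s best replies: Low→R1; Med→R0; High→R1.
Novax's best replies: R0→Low; R1→Low; R2→High; R3→Low.
The unique mutual best reply is (R1, Low), giving (13, 14).
Sequential outcome (R0, Med) differs from the Nash profile (R1, Low).

no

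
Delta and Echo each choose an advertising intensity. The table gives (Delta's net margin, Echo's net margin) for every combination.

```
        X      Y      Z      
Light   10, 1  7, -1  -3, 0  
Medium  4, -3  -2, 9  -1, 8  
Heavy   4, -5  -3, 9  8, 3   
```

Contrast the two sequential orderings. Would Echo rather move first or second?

If Delta leads: Echo's best replies are Light→X, Medium→Y, Heavy→Y; Delta's induced payoffs 10, -2, -3; outcome (Light, X), payoffs (10, 1).
If Echo leads: Delta's best replies are X→Light, Y→Light, Z→Heavy; Echo's induced payoffs 1, -1, 3; outcome (Heavy, Z), payoffs (8, 3).
Echo gets 3 moving first and 1 moving second, so Echo prefers to move first.

first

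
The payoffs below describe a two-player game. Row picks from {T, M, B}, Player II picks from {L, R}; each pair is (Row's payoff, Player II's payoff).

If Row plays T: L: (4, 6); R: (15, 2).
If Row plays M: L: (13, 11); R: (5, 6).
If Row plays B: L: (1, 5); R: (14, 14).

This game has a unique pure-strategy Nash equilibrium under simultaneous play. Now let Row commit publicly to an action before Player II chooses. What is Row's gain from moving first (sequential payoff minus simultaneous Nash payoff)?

1

Work backward from Player II's decision.
- T: Player II compares 6, 2 and picks L; Row would get 4.
- M: Player II compares 11, 6 and picks L; Row would get 13.
- B: Player II compares 5, 14 and picks R; Row would get 14.
Maximizing over 4, 13, 14, Row chooses B. Subgame-perfect outcome: (B, R) with payoffs (14, 14).
Under simultaneous play:
Row's best replies: L→M; R→T.
Player II's best replies: T→L; M→L; B→R.
The unique mutual best reply is (M, L), giving (13, 11).
Row's commitment gain: 14 − 13 = 1.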